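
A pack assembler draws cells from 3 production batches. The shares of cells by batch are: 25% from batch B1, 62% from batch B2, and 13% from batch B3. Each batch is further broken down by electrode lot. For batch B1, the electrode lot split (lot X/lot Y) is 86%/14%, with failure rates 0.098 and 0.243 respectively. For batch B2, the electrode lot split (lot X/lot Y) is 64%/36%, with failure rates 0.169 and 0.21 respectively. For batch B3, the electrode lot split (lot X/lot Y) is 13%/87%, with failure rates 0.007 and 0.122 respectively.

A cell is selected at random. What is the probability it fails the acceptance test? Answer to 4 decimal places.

P(F|B1) = 0.86·0.098 + 0.14·0.243 = 0.08428 + 0.03402 = 0.1183
P(F|B2) = 0.64·0.169 + 0.36·0.21 = 0.10816 + 0.0756 = 0.18376
P(F|B3) = 0.13·0.007 + 0.87·0.122 = 0.00091 + 0.10614 = 0.10705
By total probability over the outer partition,
P(F) = 0.25·0.1183 + 0.62·0.18376 + 0.13·0.10705
      = 0.029575 + 0.1139312 + 0.0139165 = 0.1574227

0.1574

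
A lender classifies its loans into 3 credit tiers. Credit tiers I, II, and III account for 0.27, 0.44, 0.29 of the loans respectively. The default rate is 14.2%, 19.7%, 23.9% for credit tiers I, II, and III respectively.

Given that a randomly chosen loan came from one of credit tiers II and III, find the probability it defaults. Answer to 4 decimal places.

P(D|S) ≈ 0.2137

Let S = {II, III}.
P(S) = 0.44 + 0.29 = 0.73.
P(D ∩ S) = 0.197·0.44 + 0.239·0.29 = 0.08668 + 0.06931 = 0.15599.
P(D | S) = 0.15599 / 0.73 = 0.213685…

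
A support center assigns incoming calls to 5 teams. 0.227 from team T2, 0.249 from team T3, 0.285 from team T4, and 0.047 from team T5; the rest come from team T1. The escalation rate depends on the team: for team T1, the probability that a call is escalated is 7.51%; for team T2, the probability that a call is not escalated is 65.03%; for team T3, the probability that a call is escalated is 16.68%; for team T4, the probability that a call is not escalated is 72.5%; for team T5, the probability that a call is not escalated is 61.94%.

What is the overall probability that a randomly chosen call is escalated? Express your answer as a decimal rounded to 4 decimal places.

P(T1) = 1 − (0.227 + 0.249 + 0.285 + 0.047) = 0.192.
P(E|T2) = 1 − 0.6503 = 0.3497.
P(E|T4) = 1 − 0.725 = 0.275.
P(E|T5) = 1 − 0.6194 = 0.3806.
P(E) = P(E|T1)·P(T1) + P(E|T2)·P(T2) + P(E|T3)·P(T3) + P(E|T4)·P(T4) + P(E|T5)·P(T5)
      = 0.0751·0.192 + 0.3497·0.227 + 0.1668·0.249 + 0.275·0.285 + 0.3806·0.047
      = 0.0144192 + 0.0793819 + 0.0415332 + 0.078375 + 0.0178882 = 0.2315975

P(E) ≈ 0.2316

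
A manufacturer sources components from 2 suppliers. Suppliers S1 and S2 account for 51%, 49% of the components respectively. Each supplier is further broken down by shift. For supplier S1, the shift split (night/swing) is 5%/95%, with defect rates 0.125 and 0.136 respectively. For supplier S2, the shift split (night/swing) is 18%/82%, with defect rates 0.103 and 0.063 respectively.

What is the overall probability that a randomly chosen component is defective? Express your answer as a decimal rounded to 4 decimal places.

P(D|S1) = 0.05·0.125 + 0.95·0.136 = 0.00625 + 0.1292 = 0.13545
P(D|S2) = 0.18·0.103 + 0.82·0.063 = 0.01854 + 0.05166 = 0.0702
Then overall,
P(D) = 0.51·0.13545 + 0.49·0.0702
      = 0.0690795 + 0.034398 = 0.1034775

0.1035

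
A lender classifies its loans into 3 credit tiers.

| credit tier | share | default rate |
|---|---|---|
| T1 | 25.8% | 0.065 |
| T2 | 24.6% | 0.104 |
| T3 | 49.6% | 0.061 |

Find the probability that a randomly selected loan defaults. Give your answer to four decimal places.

0.0726

Summing over the partition,
P(D) = P(D|T1)·P(T1) + P(D|T2)·P(T2) + P(D|T3)·P(T3)
      = 0.065·0.258 + 0.104·0.246 + 0.061·0.496
      = 0.01677 + 0.025584 + 0.030256 = 0.07261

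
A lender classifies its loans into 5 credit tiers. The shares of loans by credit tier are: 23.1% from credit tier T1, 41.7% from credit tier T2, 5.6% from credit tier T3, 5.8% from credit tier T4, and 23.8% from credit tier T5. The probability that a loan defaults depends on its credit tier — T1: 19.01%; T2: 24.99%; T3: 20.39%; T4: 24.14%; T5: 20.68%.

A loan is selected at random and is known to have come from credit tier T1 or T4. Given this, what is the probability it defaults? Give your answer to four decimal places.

Let S = {T1, T4}.
P(S) = 0.231 + 0.058 = 0.289.
P(D ∩ S) = 0.1901·0.231 + 0.2414·0.058 = 0.0439131 + 0.0140012 = 0.0579143.
P(D | S) = 0.0579143 / 0.289 = 0.200396…

0.2004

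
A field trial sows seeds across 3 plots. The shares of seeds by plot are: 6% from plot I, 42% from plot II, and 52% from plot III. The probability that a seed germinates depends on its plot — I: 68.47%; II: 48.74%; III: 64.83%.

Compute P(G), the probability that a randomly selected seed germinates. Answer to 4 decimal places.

P(G) = P(G|I)·P(I) + P(G|II)·P(II) + P(G|III)·P(III)
      = 0.6847·0.06 + 0.4874·0.42 + 0.6483·0.52
      = 0.041082 + 0.204708 + 0.337116 = 0.582906

P(G) ≈ 0.5829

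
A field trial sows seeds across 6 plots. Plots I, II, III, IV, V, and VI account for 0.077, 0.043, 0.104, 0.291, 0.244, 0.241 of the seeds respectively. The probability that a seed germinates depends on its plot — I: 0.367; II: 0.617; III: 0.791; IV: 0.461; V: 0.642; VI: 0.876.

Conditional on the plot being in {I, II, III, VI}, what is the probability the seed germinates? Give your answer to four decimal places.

0.7488

Let S = {I, II, III, VI}.
P(S) = 0.077 + 0.043 + 0.104 + 0.241 = 0.465.
P(G ∩ S) = 0.367·0.077 + 0.617·0.043 + 0.791·0.104 + 0.876·0.241 = 0.028259 + 0.026531 + 0.082264 + 0.211116 = 0.34817.
P(G | S) = 0.34817 / 0.465 = 0.748753…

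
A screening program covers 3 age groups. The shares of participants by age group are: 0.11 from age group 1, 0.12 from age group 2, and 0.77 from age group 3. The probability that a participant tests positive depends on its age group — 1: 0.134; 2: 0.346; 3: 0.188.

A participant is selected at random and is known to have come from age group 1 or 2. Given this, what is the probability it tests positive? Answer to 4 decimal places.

Let S = {1, 2}.
P(S) = 0.11 + 0.12 = 0.23.
P(T ∩ S) = 0.134·0.11 + 0.346·0.12 = 0.01474 + 0.04152 = 0.05626.
P(T | S) = 0.05626 / 0.23 = 0.244609…

0.2446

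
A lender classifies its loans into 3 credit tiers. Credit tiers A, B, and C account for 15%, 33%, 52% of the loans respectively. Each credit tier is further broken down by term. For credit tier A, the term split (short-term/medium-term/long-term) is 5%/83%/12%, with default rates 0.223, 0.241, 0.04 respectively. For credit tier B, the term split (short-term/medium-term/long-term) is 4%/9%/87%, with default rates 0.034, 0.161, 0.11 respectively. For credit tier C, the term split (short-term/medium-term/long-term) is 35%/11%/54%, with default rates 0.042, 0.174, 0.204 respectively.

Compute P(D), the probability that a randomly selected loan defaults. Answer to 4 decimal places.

0.1441

P(D|A) = 0.05·0.223 + 0.83·0.241 + 0.12·0.04 = 0.01115 + 0.20003 + 0.0048 = 0.21598
P(D|B) = 0.04·0.034 + 0.09·0.161 + 0.87·0.11 = 0.00136 + 0.01449 + 0.0957 = 0.11155
P(D|C) = 0.35·0.042 + 0.11·0.174 + 0.54·0.204 = 0.0147 + 0.01914 + 0.11016 = 0.144
By total probability over the outer partition,
P(D) = 0.15·0.21598 + 0.33·0.11155 + 0.52·0.144
      = 0.032397 + 0.0368115 + 0.07488 = 0.1440885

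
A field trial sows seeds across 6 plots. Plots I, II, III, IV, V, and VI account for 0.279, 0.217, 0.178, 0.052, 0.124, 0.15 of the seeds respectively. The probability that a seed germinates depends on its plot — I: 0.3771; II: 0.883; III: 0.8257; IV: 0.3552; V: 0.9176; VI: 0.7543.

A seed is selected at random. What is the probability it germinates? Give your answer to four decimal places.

0.6892

Summing over the partition,
P(G) = P(G|I)·P(I) + P(G|II)·P(II) + P(G|III)·P(III) + P(G|IV)·P(IV) + P(G|V)·P(V) + P(G|VI)·P(VI)
      = 0.3771·0.279 + 0.883·0.217 + 0.8257·0.178 + 0.3552·0.052 + 0.9176·0.124 + 0.7543·0.15
      = 0.1052109 + 0.191611 + 0.1469746 + 0.0184704 + 0.1137824 + 0.113145 = 0.6891943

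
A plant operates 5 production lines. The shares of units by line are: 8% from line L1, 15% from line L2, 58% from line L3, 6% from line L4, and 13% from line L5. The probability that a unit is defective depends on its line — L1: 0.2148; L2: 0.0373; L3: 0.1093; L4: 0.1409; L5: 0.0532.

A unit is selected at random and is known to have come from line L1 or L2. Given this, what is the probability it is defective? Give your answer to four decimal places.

P(D|S) ≈ 0.0990

Let S = {L1, L2}.
P(S) = 0.08 + 0.15 = 0.23.
P(D ∩ S) = 0.2148·0.08 + 0.0373·0.15 = 0.017184 + 0.005595 = 0.022779.
P(D | S) = 0.022779 / 0.23 = 0.099039…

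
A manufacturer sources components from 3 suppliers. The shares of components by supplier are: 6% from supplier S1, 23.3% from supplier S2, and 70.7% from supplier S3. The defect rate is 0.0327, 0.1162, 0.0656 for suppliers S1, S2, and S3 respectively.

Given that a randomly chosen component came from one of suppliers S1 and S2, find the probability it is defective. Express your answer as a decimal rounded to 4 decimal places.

0.0991

Let S = {S1, S2}.
P(S) = 0.06 + 0.233 = 0.293.
P(D ∩ S) = 0.0327·0.06 + 0.1162·0.233 = 0.001962 + 0.0270746 = 0.0290366.
P(D | S) = 0.0290366 / 0.293 = 0.099101…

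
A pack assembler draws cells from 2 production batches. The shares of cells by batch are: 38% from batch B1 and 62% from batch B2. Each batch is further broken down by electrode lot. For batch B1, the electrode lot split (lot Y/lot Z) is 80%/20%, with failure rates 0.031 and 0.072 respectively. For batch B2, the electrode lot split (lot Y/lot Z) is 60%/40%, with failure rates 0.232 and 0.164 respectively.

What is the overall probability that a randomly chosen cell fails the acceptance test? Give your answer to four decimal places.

P(F|B1) = 0.8·0.031 + 0.2·0.072 = 0.0248 + 0.0144 = 0.0392
P(F|B2) = 0.6·0.232 + 0.4·0.164 = 0.1392 + 0.0656 = 0.2048
Then overall,
P(F) = 0.38·0.0392 + 0.62·0.2048
      = 0.014896 + 0.126976 = 0.141872

0.1419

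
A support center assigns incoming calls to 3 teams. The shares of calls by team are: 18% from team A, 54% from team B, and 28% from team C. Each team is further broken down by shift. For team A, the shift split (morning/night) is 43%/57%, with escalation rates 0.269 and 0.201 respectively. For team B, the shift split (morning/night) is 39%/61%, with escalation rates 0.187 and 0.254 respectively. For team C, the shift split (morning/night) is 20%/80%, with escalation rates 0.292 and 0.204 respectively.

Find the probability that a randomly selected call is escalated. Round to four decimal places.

P(E|A) = 0.43·0.269 + 0.57·0.201 = 0.11567 + 0.11457 = 0.23024
P(E|B) = 0.39·0.187 + 0.61·0.254 = 0.07293 + 0.15494 = 0.22787
P(E|C) = 0.2·0.292 + 0.8·0.204 = 0.0584 + 0.1632 = 0.2216
Then overall,
P(E) = 0.18·0.23024 + 0.54·0.22787 + 0.28·0.2216
      = 0.0414432 + 0.1230498 + 0.062048 = 0.226541

P(E) ≈ 0.2265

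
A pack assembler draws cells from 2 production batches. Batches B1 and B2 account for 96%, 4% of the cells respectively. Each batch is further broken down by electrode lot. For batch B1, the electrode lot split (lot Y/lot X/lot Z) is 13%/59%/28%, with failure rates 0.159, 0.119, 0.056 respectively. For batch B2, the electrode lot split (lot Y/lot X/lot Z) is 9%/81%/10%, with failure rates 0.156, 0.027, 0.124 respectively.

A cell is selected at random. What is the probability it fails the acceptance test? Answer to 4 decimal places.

P(F|B1) = 0.13·0.159 + 0.59·0.119 + 0.28·0.056 = 0.02067 + 0.07021 + 0.01568 = 0.10656
P(F|B2) = 0.09·0.156 + 0.81·0.027 + 0.1·0.124 = 0.01404 + 0.02187 + 0.0124 = 0.04831
Then overall,
P(F) = 0.96·0.10656 + 0.04·0.04831
      = 0.1022976 + 0.0019324 = 0.10423

0.1042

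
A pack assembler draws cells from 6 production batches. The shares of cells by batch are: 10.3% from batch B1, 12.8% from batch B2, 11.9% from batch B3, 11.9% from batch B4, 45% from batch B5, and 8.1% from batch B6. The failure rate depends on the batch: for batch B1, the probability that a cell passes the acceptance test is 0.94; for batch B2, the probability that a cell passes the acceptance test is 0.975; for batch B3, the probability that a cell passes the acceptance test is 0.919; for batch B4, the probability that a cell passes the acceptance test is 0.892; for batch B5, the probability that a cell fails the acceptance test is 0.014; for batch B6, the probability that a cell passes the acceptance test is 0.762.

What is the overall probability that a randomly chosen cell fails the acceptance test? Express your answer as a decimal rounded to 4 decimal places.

0.0574

P(F|B1) = 1 − 0.94 = 0.06.
P(F|B2) = 1 − 0.975 = 0.025.
P(F|B3) = 1 − 0.919 = 0.081.
P(F|B4) = 1 − 0.892 = 0.108.
P(F|B6) = 1 − 0.762 = 0.238.
P(F) = P(F|B1)·P(B1) + P(F|B2)·P(B2) + P(F|B3)·P(B3) + P(F|B4)·P(B4) + P(F|B5)·P(B5) + P(F|B6)·P(B6)
      = 0.06·0.103 + 0.025·0.128 + 0.081·0.119 + 0.108·0.119 + 0.014·0.45 + 0.238·0.081
      = 0.00618 + 0.0032 + 0.009639 + 0.012852 + 0.0063 + 0.019278 = 0.057449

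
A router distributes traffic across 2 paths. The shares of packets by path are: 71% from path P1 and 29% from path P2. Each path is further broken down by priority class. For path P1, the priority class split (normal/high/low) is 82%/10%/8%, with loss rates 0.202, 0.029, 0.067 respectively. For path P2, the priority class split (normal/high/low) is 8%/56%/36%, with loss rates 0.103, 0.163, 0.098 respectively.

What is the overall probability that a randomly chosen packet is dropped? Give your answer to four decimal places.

P(L) ≈ 0.1626

P(L|P1) = 0.82·0.202 + 0.1·0.029 + 0.08·0.067 = 0.16564 + 0.0029 + 0.00536 = 0.1739
P(L|P2) = 0.08·0.103 + 0.56·0.163 + 0.36·0.098 = 0.00824 + 0.09128 + 0.03528 = 0.1348
By total probability over the outer partition,
P(L) = 0.71·0.1739 + 0.29·0.1348
      = 0.123469 + 0.039092 = 0.162561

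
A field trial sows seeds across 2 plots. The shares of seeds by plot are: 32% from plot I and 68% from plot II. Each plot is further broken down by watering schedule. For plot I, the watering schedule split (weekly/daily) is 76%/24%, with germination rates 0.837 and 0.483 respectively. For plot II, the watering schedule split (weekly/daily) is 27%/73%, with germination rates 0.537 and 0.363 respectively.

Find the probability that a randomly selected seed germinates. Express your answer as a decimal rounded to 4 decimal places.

P(G|I) = 0.76·0.837 + 0.24·0.483 = 0.63612 + 0.11592 = 0.75204
P(G|II) = 0.27·0.537 + 0.73·0.363 = 0.14499 + 0.26499 = 0.40998
Then overall,
P(G) = 0.32·0.75204 + 0.68·0.40998
      = 0.2406528 + 0.2787864 = 0.5194392

P(G) ≈ 0.5194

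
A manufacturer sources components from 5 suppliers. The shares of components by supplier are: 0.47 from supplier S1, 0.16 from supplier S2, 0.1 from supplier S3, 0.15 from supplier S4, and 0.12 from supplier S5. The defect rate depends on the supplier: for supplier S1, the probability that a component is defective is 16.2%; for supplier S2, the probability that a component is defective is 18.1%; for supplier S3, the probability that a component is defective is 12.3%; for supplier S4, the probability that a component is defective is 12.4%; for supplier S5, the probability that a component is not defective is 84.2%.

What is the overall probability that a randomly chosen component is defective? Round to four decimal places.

P(D|S5) = 1 − 0.842 = 0.158.
Using total probability over the partition,
P(D) = P(D|S1)·P(S1) + P(D|S2)·P(S2) + P(D|S3)·P(S3) + P(D|S4)·P(S4) + P(D|S5)·P(S5)
      = 0.162·0.47 + 0.181·0.16 + 0.123·0.1 + 0.124·0.15 + 0.158·0.12
      = 0.07614 + 0.02896 + 0.0123 + 0.0186 + 0.01896 = 0.15496

P(D) ≈ 0.1550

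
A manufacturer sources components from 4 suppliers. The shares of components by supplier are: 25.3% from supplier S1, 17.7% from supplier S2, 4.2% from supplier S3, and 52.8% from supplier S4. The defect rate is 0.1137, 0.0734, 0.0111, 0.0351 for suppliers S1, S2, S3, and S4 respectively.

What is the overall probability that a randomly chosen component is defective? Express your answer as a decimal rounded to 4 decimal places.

P(D) = P(D|S1)·P(S1) + P(D|S2)·P(S2) + P(D|S3)·P(S3) + P(D|S4)·P(S4)
      = 0.1137·0.253 + 0.0734·0.177 + 0.0111·0.042 + 0.0351·0.528
      = 0.0287661 + 0.0129918 + 0.0004662 + 0.0185328 = 0.0607569

0.0608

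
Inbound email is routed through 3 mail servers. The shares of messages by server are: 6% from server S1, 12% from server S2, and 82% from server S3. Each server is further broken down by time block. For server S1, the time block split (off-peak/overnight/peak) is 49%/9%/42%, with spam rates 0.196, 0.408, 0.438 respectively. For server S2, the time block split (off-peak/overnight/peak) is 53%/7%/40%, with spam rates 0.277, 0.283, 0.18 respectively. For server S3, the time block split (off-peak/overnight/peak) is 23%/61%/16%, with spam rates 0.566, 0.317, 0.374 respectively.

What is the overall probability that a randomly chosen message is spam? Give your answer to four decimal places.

P(S|S1) = 0.49·0.196 + 0.09·0.408 + 0.42·0.438 = 0.09604 + 0.03672 + 0.18396 = 0.31672
P(S|S2) = 0.53·0.277 + 0.07·0.283 + 0.4·0.18 = 0.14681 + 0.01981 + 0.072 = 0.23862
P(S|S3) = 0.23·0.566 + 0.61·0.317 + 0.16·0.374 = 0.13018 + 0.19337 + 0.05984 = 0.38339
By total probability over the outer partition,
P(S) = 0.06·0.31672 + 0.12·0.23862 + 0.82·0.38339
      = 0.0190032 + 0.0286344 + 0.3143798 = 0.3620174

P(S) ≈ 0.3620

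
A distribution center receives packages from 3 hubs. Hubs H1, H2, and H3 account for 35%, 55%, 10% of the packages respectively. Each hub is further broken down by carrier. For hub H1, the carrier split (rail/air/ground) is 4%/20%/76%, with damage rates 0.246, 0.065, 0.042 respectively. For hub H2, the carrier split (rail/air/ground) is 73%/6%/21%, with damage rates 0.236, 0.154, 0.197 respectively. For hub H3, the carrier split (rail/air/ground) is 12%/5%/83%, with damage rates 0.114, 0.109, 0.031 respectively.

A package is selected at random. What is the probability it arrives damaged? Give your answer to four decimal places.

P(D|H1) = 0.04·0.246 + 0.2·0.065 + 0.76·0.042 = 0.00984 + 0.013 + 0.03192 = 0.05476
P(D|H2) = 0.73·0.236 + 0.06·0.154 + 0.21·0.197 = 0.17228 + 0.00924 + 0.04137 = 0.22289
P(D|H3) = 0.12·0.114 + 0.05·0.109 + 0.83·0.031 = 0.01368 + 0.00545 + 0.02573 = 0.04486
Then overall,
P(D) = 0.35·0.05476 + 0.55·0.22289 + 0.1·0.04486
      = 0.019166 + 0.1225895 + 0.004486 = 0.1462415

0.1462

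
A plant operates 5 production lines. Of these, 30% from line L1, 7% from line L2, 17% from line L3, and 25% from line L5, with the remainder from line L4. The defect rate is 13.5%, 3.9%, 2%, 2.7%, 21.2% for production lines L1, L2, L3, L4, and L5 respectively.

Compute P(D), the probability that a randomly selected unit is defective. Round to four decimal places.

P(D) ≈ 0.1053

P(L4) = 1 − (0.3 + 0.07 + 0.17 + 0.25) = 0.21.
Using total probability over the partition,
P(D) = P(D|L1)·P(L1) + P(D|L2)·P(L2) + P(D|L3)·P(L3) + P(D|L4)·P(L4) + P(D|L5)·P(L5)
      = 0.135·0.3 + 0.039·0.07 + 0.02·0.17 + 0.027·0.21 + 0.212·0.25
      = 0.0405 + 0.00273 + 0.0034 + 0.00567 + 0.053 = 0.1053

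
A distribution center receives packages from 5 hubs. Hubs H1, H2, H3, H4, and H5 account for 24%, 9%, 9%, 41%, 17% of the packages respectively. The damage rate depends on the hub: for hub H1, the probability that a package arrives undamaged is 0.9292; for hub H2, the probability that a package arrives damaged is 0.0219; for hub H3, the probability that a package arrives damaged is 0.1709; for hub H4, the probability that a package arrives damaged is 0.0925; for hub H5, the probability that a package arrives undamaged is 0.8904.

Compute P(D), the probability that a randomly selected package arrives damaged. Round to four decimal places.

P(D|H1) = 1 − 0.9292 = 0.0708.
P(D|H5) = 1 − 0.8904 = 0.1096.
P(D) = P(D|H1)·P(H1) + P(D|H2)·P(H2) + P(D|H3)·P(H3) + P(D|H4)·P(H4) + P(D|H5)·P(H5)
      = 0.0708·0.24 + 0.0219·0.09 + 0.1709·0.09 + 0.0925·0.41 + 0.1096·0.17
      = 0.016992 + 0.001971 + 0.015381 + 0.037925 + 0.018632 = 0.090901

P(D) ≈ 0.0909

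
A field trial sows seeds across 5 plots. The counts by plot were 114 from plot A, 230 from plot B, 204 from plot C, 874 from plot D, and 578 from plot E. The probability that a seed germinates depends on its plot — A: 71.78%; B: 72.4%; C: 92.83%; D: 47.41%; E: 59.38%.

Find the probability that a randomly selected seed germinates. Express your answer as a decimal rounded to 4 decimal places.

P(G) ≈ 0.5977

Total: 114 + 230 + 204 + 874 + 578 = 2000.
P(A) = 114/2000 = 0.057. P(B) = 230/2000 = 0.115. P(C) = 204/2000 = 0.102. P(D) = 874/2000 = 0.437. P(E) = 578/2000 = 0.289.
P(G) = P(G|A)·P(A) + P(G|B)·P(B) + P(G|C)·P(C) + P(G|D)·P(D) + P(G|E)·P(E)
      = 0.7178·0.057 + 0.724·0.115 + 0.9283·0.102 + 0.4741·0.437 + 0.5938·0.289
      = 0.0409146 + 0.08326 + 0.0946866 + 0.2071817 + 0.1716082 = 0.5976511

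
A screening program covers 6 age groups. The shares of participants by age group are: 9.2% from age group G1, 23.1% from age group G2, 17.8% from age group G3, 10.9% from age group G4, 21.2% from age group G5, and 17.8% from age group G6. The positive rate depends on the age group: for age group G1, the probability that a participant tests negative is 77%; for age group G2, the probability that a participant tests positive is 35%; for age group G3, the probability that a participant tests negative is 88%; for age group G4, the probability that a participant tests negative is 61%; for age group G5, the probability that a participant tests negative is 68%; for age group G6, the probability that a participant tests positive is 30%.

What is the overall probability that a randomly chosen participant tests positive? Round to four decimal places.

P(T|G1) = 1 − 0.77 = 0.23.
P(T|G3) = 1 − 0.88 = 0.12.
P(T|G4) = 1 − 0.61 = 0.39.
P(T|G5) = 1 − 0.68 = 0.32.
P(T) = P(T|G1)·P(G1) + P(T|G2)·P(G2) + P(T|G3)·P(G3) + P(T|G4)·P(G4) + P(T|G5)·P(G5) + P(T|G6)·P(G6)
      = 0.23·0.092 + 0.35·0.231 + 0.12·0.178 + 0.39·0.109 + 0.32·0.212 + 0.3·0.178
      = 0.02116 + 0.08085 + 0.02136 + 0.04251 + 0.06784 + 0.0534 = 0.28712

0.2871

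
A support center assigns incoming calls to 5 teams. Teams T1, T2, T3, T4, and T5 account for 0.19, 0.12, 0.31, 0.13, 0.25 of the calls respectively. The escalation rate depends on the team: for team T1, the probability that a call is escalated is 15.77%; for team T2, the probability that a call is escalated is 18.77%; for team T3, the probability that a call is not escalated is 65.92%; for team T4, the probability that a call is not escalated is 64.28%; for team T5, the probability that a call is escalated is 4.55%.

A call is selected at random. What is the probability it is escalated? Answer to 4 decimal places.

0.2159

P(E|T3) = 1 − 0.6592 = 0.3408.
P(E|T4) = 1 − 0.6428 = 0.3572.
By the law of total probability,
P(E) = P(E|T1)·P(T1) + P(E|T2)·P(T2) + P(E|T3)·P(T3) + P(E|T4)·P(T4) + P(E|T5)·P(T5)
      = 0.1577·0.19 + 0.1877·0.12 + 0.3408·0.31 + 0.3572·0.13 + 0.0455·0.25
      = 0.029963 + 0.022524 + 0.105648 + 0.046436 + 0.011375 = 0.215946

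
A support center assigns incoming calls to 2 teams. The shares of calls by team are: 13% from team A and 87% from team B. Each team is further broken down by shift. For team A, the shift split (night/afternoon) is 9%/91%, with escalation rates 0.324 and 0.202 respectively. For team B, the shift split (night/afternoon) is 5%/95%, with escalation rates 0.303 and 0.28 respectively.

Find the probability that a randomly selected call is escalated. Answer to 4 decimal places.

P(E|A) = 0.09·0.324 + 0.91·0.202 = 0.02916 + 0.18382 = 0.21298
P(E|B) = 0.05·0.303 + 0.95·0.28 = 0.01515 + 0.266 = 0.28115
By total probability over the outer partition,
P(E) = 0.13·0.21298 + 0.87·0.28115
      = 0.0276874 + 0.2446005 = 0.2722879

P(E) ≈ 0.2723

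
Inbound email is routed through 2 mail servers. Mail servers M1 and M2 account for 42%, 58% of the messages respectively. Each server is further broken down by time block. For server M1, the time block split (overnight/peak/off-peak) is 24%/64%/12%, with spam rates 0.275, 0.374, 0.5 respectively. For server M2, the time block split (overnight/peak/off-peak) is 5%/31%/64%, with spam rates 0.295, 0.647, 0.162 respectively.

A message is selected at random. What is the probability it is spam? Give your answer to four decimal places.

P(S|M1) = 0.24·0.275 + 0.64·0.374 + 0.12·0.5 = 0.066 + 0.23936 + 0.06 = 0.36536
P(S|M2) = 0.05·0.295 + 0.31·0.647 + 0.64·0.162 = 0.01475 + 0.20057 + 0.10368 = 0.319
By total probability over the outer partition,
P(S) = 0.42·0.36536 + 0.58·0.319
      = 0.1534512 + 0.18502 = 0.3384712

0.3385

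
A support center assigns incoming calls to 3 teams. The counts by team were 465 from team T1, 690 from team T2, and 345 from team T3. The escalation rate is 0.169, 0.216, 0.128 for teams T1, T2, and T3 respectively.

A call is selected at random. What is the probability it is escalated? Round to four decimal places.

Total: 465 + 690 + 345 = 1500.
P(T1) = 465/1500 = 0.31. P(T2) = 690/1500 = 0.46. P(T3) = 345/1500 = 0.23.
P(E) = P(E|T1)·P(T1) + P(E|T2)·P(T2) + P(E|T3)·P(T3)
      = 0.169·0.31 + 0.216·0.46 + 0.128·0.23
      = 0.05239 + 0.09936 + 0.02944 = 0.18119

0.1812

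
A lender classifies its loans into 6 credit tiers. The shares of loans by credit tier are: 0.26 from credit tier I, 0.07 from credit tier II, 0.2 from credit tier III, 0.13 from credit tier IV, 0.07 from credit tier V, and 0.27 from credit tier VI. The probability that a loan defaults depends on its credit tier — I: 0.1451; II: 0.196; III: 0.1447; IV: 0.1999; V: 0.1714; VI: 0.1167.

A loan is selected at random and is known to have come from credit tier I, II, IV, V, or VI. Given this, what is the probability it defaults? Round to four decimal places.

Let S = {I, II, IV, V, VI}.
P(S) = 0.26 + 0.07 + 0.13 + 0.07 + 0.27 = 0.8.
P(D ∩ S) = 0.1451·0.26 + 0.196·0.07 + 0.1999·0.13 + 0.1714·0.07 + 0.1167·0.27 = 0.037726 + 0.01372 + 0.025987 + 0.011998 + 0.031509 = 0.12094.
P(D | S) = 0.12094 / 0.8 = 0.151175…

0.1512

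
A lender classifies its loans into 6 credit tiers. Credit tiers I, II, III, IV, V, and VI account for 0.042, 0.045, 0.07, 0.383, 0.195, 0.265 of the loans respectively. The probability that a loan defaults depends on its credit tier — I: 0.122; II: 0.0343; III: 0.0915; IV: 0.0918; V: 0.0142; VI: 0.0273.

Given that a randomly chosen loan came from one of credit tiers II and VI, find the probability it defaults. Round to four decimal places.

Let S = {II, VI}.
P(S) = 0.045 + 0.265 = 0.31.
P(D ∩ S) = 0.0343·0.045 + 0.0273·0.265 = 0.0015435 + 0.0072345 = 0.008778.
P(D | S) = 0.008778 / 0.31 = 0.028316…

P(D|S) ≈ 0.0283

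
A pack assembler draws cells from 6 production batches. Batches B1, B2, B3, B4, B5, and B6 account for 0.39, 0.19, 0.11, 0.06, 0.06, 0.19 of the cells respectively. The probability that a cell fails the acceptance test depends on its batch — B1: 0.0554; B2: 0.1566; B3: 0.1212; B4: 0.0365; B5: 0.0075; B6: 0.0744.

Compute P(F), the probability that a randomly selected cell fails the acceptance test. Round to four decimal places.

P(F) ≈ 0.0815

Using total probability over the partition,
P(F) = P(F|B1)·P(B1) + P(F|B2)·P(B2) + P(F|B3)·P(B3) + P(F|B4)·P(B4) + P(F|B5)·P(B5) + P(F|B6)·P(B6)
      = 0.0554·0.39 + 0.1566·0.19 + 0.1212·0.11 + 0.0365·0.06 + 0.0075·0.06 + 0.0744·0.19
      = 0.021606 + 0.029754 + 0.013332 + 0.00219 + 0.00045 + 0.014136 = 0.081468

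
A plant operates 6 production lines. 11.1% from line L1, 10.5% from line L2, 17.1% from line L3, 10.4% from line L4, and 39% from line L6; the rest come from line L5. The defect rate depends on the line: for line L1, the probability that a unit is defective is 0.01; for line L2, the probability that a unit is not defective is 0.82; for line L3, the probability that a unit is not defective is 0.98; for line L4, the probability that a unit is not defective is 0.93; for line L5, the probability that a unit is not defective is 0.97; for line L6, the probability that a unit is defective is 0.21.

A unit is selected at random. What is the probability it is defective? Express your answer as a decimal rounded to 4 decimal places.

P(D) ≈ 0.1162

P(L5) = 1 − (0.111 + 0.105 + 0.171 + 0.104 + 0.39) = 0.119.
P(D|L2) = 1 − 0.82 = 0.18.
P(D|L3) = 1 − 0.98 = 0.02.
P(D|L4) = 1 − 0.93 = 0.07.
P(D|L5) = 1 − 0.97 = 0.03.
By the law of total probability,
P(D) = P(D|L1)·P(L1) + P(D|L2)·P(L2) + P(D|L3)·P(L3) + P(D|L4)·P(L4) + P(D|L5)·P(L5) + P(D|L6)·P(L6)
      = 0.01·0.111 + 0.18·0.105 + 0.02·0.171 + 0.07·0.104 + 0.03·0.119 + 0.21·0.39
      = 0.00111 + 0.0189 + 0.00342 + 0.00728 + 0.00357 + 0.0819 = 0.11618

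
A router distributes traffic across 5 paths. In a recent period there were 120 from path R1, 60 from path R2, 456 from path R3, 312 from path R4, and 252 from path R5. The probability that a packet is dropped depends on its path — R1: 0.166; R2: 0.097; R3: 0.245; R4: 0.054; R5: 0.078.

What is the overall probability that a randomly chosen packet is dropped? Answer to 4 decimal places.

P(L) ≈ 0.1450

Total: 120 + 60 + 456 + 312 + 252 = 1200.
P(R1) = 120/1200 = 0.1. P(R2) = 60/1200 = 0.05. P(R3) = 456/1200 = 0.38. P(R4) = 312/1200 = 0.26. P(R5) = 252/1200 = 0.21.
P(L) = P(L|R1)·P(R1) + P(L|R2)·P(R2) + P(L|R3)·P(R3) + P(L|R4)·P(R4) + P(L|R5)·P(R5)
      = 0.166·0.1 + 0.097·0.05 + 0.245·0.38 + 0.054·0.26 + 0.078·0.21
      = 0.0166 + 0.00485 + 0.0931 + 0.01404 + 0.01638 = 0.14497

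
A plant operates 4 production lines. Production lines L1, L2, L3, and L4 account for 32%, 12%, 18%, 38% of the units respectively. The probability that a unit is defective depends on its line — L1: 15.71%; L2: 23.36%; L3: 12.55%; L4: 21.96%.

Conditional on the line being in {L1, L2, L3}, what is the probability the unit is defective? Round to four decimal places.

Let S = {L1, L2, L3}.
P(S) = 0.32 + 0.12 + 0.18 = 0.62.
P(D ∩ S) = 0.1571·0.32 + 0.2336·0.12 + 0.1255·0.18 = 0.050272 + 0.028032 + 0.02259 = 0.100894.
P(D | S) = 0.100894 / 0.62 = 0.162732…

P(D|S) ≈ 0.1627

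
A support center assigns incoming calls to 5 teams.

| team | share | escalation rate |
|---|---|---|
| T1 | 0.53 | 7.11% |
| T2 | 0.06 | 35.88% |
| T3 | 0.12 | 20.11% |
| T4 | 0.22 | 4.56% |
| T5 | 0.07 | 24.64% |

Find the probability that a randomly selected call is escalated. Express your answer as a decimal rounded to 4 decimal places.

P(E) = P(E|T1)·P(T1) + P(E|T2)·P(T2) + P(E|T3)·P(T3) + P(E|T4)·P(T4) + P(E|T5)·P(T5)
      = 0.0711·0.53 + 0.3588·0.06 + 0.2011·0.12 + 0.0456·0.22 + 0.2464·0.07
      = 0.037683 + 0.021528 + 0.024132 + 0.010032 + 0.017248 = 0.110623

P(E) ≈ 0.1106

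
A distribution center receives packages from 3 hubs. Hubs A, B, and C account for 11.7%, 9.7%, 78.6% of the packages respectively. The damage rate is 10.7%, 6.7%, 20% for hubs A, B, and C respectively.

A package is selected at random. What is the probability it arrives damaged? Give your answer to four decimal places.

By the law of total probability,
P(D) = P(D|A)·P(A) + P(D|B)·P(B) + P(D|C)·P(C)
      = 0.107·0.117 + 0.067·0.097 + 0.2·0.786
      = 0.012519 + 0.006499 + 0.1572 = 0.176218

P(D) ≈ 0.1762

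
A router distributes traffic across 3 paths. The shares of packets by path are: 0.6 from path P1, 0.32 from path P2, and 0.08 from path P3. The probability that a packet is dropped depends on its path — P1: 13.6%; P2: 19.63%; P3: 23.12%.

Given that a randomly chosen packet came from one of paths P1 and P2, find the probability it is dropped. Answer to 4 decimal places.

P(L|S) ≈ 0.1570

Let S = {P1, P2}.
P(S) = 0.6 + 0.32 = 0.92.
P(L ∩ S) = 0.136·0.6 + 0.1963·0.32 = 0.0816 + 0.062816 = 0.144416.
P(L | S) = 0.144416 / 0.92 = 0.156974…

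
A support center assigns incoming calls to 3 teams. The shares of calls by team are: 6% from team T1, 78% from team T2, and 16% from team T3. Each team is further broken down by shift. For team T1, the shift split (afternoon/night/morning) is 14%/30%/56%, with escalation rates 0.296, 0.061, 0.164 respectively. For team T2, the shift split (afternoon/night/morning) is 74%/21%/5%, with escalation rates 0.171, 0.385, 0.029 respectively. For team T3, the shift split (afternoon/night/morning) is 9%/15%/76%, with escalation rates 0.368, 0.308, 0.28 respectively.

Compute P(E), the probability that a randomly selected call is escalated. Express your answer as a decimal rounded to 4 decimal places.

P(E|T1) = 0.14·0.296 + 0.3·0.061 + 0.56·0.164 = 0.04144 + 0.0183 + 0.09184 = 0.15158
P(E|T2) = 0.74·0.171 + 0.21·0.385 + 0.05·0.029 = 0.12654 + 0.08085 + 0.00145 = 0.20884
P(E|T3) = 0.09·0.368 + 0.15·0.308 + 0.76·0.28 = 0.03312 + 0.0462 + 0.2128 = 0.29212
Then overall,
P(E) = 0.06·0.15158 + 0.78·0.20884 + 0.16·0.29212
      = 0.0090948 + 0.1628952 + 0.0467392 = 0.2187292

0.2187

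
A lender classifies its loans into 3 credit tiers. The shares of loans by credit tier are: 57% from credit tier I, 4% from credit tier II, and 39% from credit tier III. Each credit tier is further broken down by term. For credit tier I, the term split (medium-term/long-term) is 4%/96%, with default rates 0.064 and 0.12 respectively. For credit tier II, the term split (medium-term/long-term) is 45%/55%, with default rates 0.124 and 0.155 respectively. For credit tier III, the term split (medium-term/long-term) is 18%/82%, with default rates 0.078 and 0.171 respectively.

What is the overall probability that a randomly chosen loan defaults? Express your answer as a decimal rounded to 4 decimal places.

P(D|I) = 0.04·0.064 + 0.96·0.12 = 0.00256 + 0.1152 = 0.11776
P(D|II) = 0.45·0.124 + 0.55·0.155 = 0.0558 + 0.08525 = 0.14105
P(D|III) = 0.18·0.078 + 0.82·0.171 = 0.01404 + 0.14022 = 0.15426
By total probability over the outer partition,
P(D) = 0.57·0.11776 + 0.04·0.14105 + 0.39·0.15426
      = 0.0671232 + 0.005642 + 0.0601614 = 0.1329266

P(D) ≈ 0.1329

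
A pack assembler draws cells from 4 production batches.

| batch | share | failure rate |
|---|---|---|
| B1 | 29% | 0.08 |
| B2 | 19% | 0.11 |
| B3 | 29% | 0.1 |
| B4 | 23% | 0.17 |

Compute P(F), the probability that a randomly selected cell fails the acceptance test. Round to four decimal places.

P(F) = P(F|B1)·P(B1) + P(F|B2)·P(B2) + P(F|B3)·P(B3) + P(F|B4)·P(B4)
      = 0.08·0.29 + 0.11·0.19 + 0.1·0.29 + 0.17·0.23
      = 0.0232 + 0.0209 + 0.029 + 0.0391 = 0.1122

P(F) ≈ 0.1122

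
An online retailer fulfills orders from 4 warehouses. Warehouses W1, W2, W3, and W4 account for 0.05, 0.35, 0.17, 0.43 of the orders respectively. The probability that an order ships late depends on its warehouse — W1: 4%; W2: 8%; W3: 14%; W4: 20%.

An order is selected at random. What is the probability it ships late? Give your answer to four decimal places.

By the law of total probability,
P(L) = P(L|W1)·P(W1) + P(L|W2)·P(W2) + P(L|W3)·P(W3) + P(L|W4)·P(W4)
      = 0.04·0.05 + 0.08·0.35 + 0.14·0.17 + 0.2·0.43
      = 0.002 + 0.028 + 0.0238 + 0.086 = 0.1398

P(L) ≈ 0.1398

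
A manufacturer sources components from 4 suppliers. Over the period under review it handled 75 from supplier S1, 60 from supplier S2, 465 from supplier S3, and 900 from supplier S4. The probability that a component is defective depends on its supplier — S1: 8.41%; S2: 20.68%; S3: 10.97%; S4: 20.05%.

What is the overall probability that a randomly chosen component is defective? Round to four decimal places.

0.1668

Total: 75 + 60 + 465 + 900 = 1500.
P(S1) = 75/1500 = 0.05. P(S2) = 60/1500 = 0.04. P(S3) = 465/1500 = 0.31. P(S4) = 900/1500 = 0.6.
Using total probability over the partition,
P(D) = P(D|S1)·P(S1) + P(D|S2)·P(S2) + P(D|S3)·P(S3) + P(D|S4)·P(S4)
      = 0.0841·0.05 + 0.2068·0.04 + 0.1097·0.31 + 0.2005·0.6
      = 0.004205 + 0.008272 + 0.034007 + 0.1203 = 0.166784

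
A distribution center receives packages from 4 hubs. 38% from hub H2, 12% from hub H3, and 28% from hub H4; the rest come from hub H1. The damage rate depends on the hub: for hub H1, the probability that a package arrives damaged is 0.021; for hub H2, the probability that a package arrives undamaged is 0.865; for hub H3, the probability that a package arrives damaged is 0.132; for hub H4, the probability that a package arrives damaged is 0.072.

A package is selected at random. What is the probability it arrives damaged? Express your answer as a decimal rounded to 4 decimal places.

P(H1) = 1 − (0.38 + 0.12 + 0.28) = 0.22.
P(D|H2) = 1 − 0.865 = 0.135.
P(D) = P(D|H1)·P(H1) + P(D|H2)·P(H2) + P(D|H3)·P(H3) + P(D|H4)·P(H4)
      = 0.021·0.22 + 0.135·0.38 + 0.132·0.12 + 0.072·0.28
      = 0.00462 + 0.0513 + 0.01584 + 0.02016 = 0.09192

P(D) ≈ 0.0919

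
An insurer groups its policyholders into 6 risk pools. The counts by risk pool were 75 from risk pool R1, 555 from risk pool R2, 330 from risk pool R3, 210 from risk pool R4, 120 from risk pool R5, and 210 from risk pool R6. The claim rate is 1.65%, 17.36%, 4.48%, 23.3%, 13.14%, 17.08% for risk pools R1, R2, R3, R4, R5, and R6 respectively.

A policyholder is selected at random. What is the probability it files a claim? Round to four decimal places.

0.1420

Total: 75 + 555 + 330 + 210 + 120 + 210 = 1500.
P(R1) = 75/1500 = 0.05. P(R2) = 555/1500 = 0.37. P(R3) = 330/1500 = 0.22. P(R4) = 210/1500 = 0.14. P(R5) = 120/1500 = 0.08. P(R6) = 210/1500 = 0.14.
Summing over the partition,
P(C) = P(C|R1)·P(R1) + P(C|R2)·P(R2) + P(C|R3)·P(R3) + P(C|R4)·P(R4) + P(C|R5)·P(R5) + P(C|R6)·P(R6)
      = 0.0165·0.05 + 0.1736·0.37 + 0.0448·0.22 + 0.233·0.14 + 0.1314·0.08 + 0.1708·0.14
      = 0.000825 + 0.064232 + 0.009856 + 0.03262 + 0.010512 + 0.023912 = 0.141957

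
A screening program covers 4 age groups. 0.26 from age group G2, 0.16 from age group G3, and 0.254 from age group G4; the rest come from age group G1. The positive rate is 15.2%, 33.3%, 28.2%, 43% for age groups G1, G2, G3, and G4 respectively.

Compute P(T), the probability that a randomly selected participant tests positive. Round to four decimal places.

0.2905

P(G1) = 1 − (0.26 + 0.16 + 0.254) = 0.326.
Using total probability over the partition,
P(T) = P(T|G1)·P(G1) + P(T|G2)·P(G2) + P(T|G3)·P(G3) + P(T|G4)·P(G4)
      = 0.152·0.326 + 0.333·0.26 + 0.282·0.16 + 0.43·0.254
      = 0.049552 + 0.08658 + 0.04512 + 0.10922 = 0.290472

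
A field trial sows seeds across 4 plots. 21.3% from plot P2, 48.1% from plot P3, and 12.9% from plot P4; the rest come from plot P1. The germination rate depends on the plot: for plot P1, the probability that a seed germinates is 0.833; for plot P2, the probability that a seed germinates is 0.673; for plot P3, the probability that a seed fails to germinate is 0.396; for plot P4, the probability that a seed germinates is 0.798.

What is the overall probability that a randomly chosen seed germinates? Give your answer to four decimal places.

P(G) ≈ 0.6843

P(P1) = 1 − (0.213 + 0.481 + 0.129) = 0.177.
P(G|P3) = 1 − 0.396 = 0.604.
By the law of total probability,
P(G) = P(G|P1)·P(P1) + P(G|P2)·P(P2) + P(G|P3)·P(P3) + P(G|P4)·P(P4)
      = 0.833·0.177 + 0.673·0.213 + 0.604·0.481 + 0.798·0.129
      = 0.147441 + 0.143349 + 0.290524 + 0.102942 = 0.684256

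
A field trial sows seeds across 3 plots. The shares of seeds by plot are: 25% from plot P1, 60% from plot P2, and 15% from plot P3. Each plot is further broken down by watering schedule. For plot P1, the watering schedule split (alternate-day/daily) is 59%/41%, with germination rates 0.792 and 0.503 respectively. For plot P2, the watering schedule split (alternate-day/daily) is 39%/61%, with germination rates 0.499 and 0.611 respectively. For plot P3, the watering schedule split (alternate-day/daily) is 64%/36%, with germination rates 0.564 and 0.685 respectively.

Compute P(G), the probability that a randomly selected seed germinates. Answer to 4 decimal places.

P(G|P1) = 0.59·0.792 + 0.41·0.503 = 0.46728 + 0.20623 = 0.67351
P(G|P2) = 0.39·0.499 + 0.61·0.611 = 0.19461 + 0.37271 = 0.56732
P(G|P3) = 0.64·0.564 + 0.36·0.685 = 0.36096 + 0.2466 = 0.60756
By total probability over the outer partition,
P(G) = 0.25·0.67351 + 0.6·0.56732 + 0.15·0.60756
      = 0.1683775 + 0.340392 + 0.091134 = 0.5999035

0.5999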